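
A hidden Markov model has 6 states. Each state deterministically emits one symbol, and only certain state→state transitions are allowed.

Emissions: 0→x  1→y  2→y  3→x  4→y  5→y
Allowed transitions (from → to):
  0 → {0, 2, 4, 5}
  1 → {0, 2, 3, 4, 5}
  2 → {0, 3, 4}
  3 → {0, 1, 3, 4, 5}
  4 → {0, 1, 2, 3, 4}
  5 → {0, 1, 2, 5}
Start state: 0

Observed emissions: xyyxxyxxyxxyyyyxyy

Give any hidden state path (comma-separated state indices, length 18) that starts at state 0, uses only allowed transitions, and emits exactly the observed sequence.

  0: obs=x cand={0,3} pick 0 [start]
  1: obs=y cand={1,2,4,5} pick 5 [0->5 ok]
  2: obs=y cand={1,2,4,5} pick 2 [5->2 ok]
  3: obs=x cand={0,3} pick 3 [2->3 ok]
  4: obs=x cand={0,3} pick 0 [3->0 ok]
  5: obs=y cand={1,2,4,5} pick 2 [0->2 ok]
  6: obs=x cand={0,3} pick 3 [2->3 ok]
  7: obs=x cand={0,3} pick 0 [3->0 ok]
  8: obs=y cand={1,2,4,5} pick 2 [0->2 ok]
  9: obs=x cand={0,3} pick 0 [2->0 ok]
  10: obs=x cand={0,3} pick 0 [0->0 ok]
  11: obs=y cand={1,2,4,5} pick 5 [0->5 ok]
  12: obs=y cand={1,2,4,5} pick 1 [5->1 ok]
  13: obs=y cand={1,2,4,5} pick 2 [1->2 ok]
  14: obs=y cand={1,2,4,5} pick 4 [2->4 ok]
  15: obs=x cand={0,3} pick 0 [4->0 ok]
  16: obs=y cand={1,2,4,5} pick 5 [0->5 ok]
  17: obs=y cand={1,2,4,5} pick 2 [5->2 ok]

0,5,2,3,0,2,3,0,2,0,0,5,1,2,4,0,5,2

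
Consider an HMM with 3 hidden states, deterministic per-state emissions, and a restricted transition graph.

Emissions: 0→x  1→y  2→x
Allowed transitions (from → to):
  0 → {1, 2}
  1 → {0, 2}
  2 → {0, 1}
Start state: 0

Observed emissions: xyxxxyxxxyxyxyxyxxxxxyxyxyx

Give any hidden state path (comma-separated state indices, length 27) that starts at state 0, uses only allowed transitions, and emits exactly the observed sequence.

0,1,0,2,0,1,2,0,2,1,2,1,2,1,0,1,2,0,2,0,2,1,0,1,2,1,2

  [0] x  {0,2}  => 0  start
  [1] y  {1}  => 1  0->1 ok
  [2] x  {0,2}  => 0  1->0 ok
  [3] x  {0,2}  => 2  0->2 ok
  [4] x  {0,2}  => 0  2->0 ok
  [5] y  {1}  => 1  0->1 ok
  [6] x  {0,2}  => 2  1->2 ok
  [7] x  {0,2}  => 0  2->0 ok
  [8] x  {0,2}  => 2  0->2 ok
  [9] y  {1}  => 1  2->1 ok
  [10] x  {0,2}  => 2  1->2 ok
  [11] y  {1}  => 1  2->1 ok
  [12] x  {0,2}  => 2  1->2 ok
  [13] y  {1}  => 1  2->1 ok
  [14] x  {0,2}  => 0  1->0 ok
  [15] y  {1}  => 1  0->1 ok
  [16] x  {0,2}  => 2  1->2 ok
  [17] x  {0,2}  => 0  2->0 ok
  [18] x  {0,2}  => 2  0->2 ok
  [19] x  {0,2}  => 0  2->0 ok
  [20] x  {0,2}  => 2  0->2 ok
  [21] y  {1}  => 1  2->1 ok
  [22] x  {0,2}  => 0  1->0 ok
  [23] y  {1}  => 1  0->1 ok
  [24] x  {0,2}  => 2  1->2 ok
  [25] y  {1}  => 1  2->1 ok
  [26] x  {0,2}  => 2  1->2 ok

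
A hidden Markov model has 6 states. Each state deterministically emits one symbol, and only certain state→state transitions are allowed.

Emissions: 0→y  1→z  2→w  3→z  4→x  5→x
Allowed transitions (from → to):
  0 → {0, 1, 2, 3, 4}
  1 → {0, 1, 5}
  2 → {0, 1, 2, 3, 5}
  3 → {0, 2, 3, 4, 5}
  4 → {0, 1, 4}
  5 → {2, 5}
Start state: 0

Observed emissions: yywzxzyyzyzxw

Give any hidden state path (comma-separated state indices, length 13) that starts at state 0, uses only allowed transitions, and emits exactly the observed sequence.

  0: obs=y cand={0} pick 0 [start]
  1: obs=y cand={0} pick 0 [0->0 ok]
  2: obs=w cand={2} pick 2 [0->2 ok]
  3: obs=z cand={1,3} pick 3 [2->3 ok]
  4: obs=x cand={4,5} pick 4 [3->4 ok]
  5: obs=z cand={1,3} pick 1 [4->1 ok]
  6: obs=y cand={0} pick 0 [1->0 ok]
  7: obs=y cand={0} pick 0 [0->0 ok]
  8: obs=z cand={1,3} pick 1 [0->1 ok]
  9: obs=y cand={0} pick 0 [1->0 ok]
  10: obs=z cand={1,3} pick 3 [0->3 ok]
  11: obs=x cand={4,5} pick 5 [3->5 ok]
  12: obs=w cand={2} pick 2 [5->2 ok]

0,0,2,3,4,1,0,0,1,0,3,5,2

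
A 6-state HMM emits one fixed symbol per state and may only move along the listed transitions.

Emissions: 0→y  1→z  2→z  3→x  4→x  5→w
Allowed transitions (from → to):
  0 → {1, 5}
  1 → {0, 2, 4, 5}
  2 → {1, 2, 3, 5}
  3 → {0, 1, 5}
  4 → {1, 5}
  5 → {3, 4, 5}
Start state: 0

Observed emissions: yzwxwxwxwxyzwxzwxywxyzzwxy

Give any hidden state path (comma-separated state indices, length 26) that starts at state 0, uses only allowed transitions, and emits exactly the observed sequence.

0,1,5,4,5,3,5,4,5,3,0,1,5,4,1,5,3,0,5,3,0,1,2,5,3,0

  0: obs=y cand={0} pick 0 [start]
  1: obs=z cand={1,2} pick 1 [0->1 ok]
  2: obs=w cand={5} pick 5 [1->5 ok]
  3: obs=x cand={3,4} pick 4 [5->4 ok]
  4: obs=w cand={5} pick 5 [4->5 ok]
  5: obs=x cand={3,4} pick 3 [5->3 ok]
  6: obs=w cand={5} pick 5 [3->5 ok]
  7: obs=x cand={3,4} pick 4 [5->4 ok]
  8: obs=w cand={5} pick 5 [4->5 ok]
  9: obs=x cand={3,4} pick 3 [5->3 ok]
  10: obs=y cand={0} pick 0 [3->0 ok]
  11: obs=z cand={1,2} pick 1 [0->1 ok]
  12: obs=w cand={5} pick 5 [1->5 ok]
  13: obs=x cand={3,4} pick 4 [5->4 ok]
  14: obs=z cand={1,2} pick 1 [4->1 ok]
  15: obs=w cand={5} pick 5 [1->5 ok]
  16: obs=x cand={3,4} pick 3 [5->3 ok]
  17: obs=y cand={0} pick 0 [3->0 ok]
  18: obs=w cand={5} pick 5 [0->5 ok]
  19: obs=x cand={3,4} pick 3 [5->3 ok]
  20: obs=y cand={0} pick 0 [3->0 ok]
  21: obs=z cand={1,2} pick 1 [0->1 ok]
  22: obs=z cand={1,2} pick 2 [1->2 ok]
  23: obs=w cand={5} pick 5 [2->5 ok]
  24: obs=x cand={3,4} pick 3 [5->3 ok]
  25: obs=y cand={0} pick 0 [3->0 ok]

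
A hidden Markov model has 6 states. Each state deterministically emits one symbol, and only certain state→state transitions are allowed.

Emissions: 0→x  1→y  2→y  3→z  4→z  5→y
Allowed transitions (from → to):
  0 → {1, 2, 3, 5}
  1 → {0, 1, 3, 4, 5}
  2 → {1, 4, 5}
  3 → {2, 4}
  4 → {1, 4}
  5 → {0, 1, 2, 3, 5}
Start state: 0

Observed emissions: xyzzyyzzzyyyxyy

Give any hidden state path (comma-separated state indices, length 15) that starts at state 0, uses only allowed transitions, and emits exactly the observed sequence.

0,2,4,4,1,5,3,4,4,1,5,1,0,2,1

  t0 'x' -> {0}, take 0 (start)
  t1 'y' -> {1,2,5}, take 2 (0->2 ok)
  t2 'z' -> {3,4}, take 4 (2->4 ok)
  t3 'z' -> {3,4}, take 4 (4->4 ok)
  t4 'y' -> {1,2,5}, take 1 (4->1 ok)
  t5 'y' -> {1,2,5}, take 5 (1->5 ok)
  t6 'z' -> {3,4}, take 3 (5->3 ok)
  t7 'z' -> {3,4}, take 4 (3->4 ok)
  t8 'z' -> {3,4}, take 4 (4->4 ok)
  t9 'y' -> {1,2,5}, take 1 (4->1 ok)
  t10 'y' -> {1,2,5}, take 5 (1->5 ok)
  t11 'y' -> {1,2,5}, take 1 (5->1 ok)
  t12 'x' -> {0}, take 0 (1->0 ok)
  t13 'y' -> {1,2,5}, take 2 (0->2 ok)
  t14 'y' -> {1,2,5}, take 1 (2->1 ok)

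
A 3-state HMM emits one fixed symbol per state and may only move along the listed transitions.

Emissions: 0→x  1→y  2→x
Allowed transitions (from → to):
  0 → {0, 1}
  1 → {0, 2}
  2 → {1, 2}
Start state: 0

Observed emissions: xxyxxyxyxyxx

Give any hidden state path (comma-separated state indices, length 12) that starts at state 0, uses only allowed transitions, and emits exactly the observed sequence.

0,0,1,0,0,1,2,1,2,1,2,2

  [0] x  {0,2}  => 0  start
  [1] x  {0,2}  => 0  0->0 ok
  [2] y  {1}  => 1  0->1 ok
  [3] x  {0,2}  => 0  1->0 ok
  [4] x  {0,2}  => 0  0->0 ok
  [5] y  {1}  => 1  0->1 ok
  [6] x  {0,2}  => 2  1->2 ok
  [7] y  {1}  => 1  2->1 ok
  [8] x  {0,2}  => 2  1->2 ok
  [9] y  {1}  => 1  2->1 ok
  [10] x  {0,2}  => 2  1->2 ok
  [11] x  {0,2}  => 2  2->2 ok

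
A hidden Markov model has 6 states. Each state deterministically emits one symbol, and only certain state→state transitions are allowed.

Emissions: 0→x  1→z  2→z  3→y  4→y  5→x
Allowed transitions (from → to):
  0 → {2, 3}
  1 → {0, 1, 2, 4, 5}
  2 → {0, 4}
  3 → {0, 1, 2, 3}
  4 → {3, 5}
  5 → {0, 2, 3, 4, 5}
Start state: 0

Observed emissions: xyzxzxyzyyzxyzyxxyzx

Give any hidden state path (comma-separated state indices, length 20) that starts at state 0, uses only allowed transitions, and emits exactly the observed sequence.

  [0] x  {0,5}  => 0  start
  [1] y  {3,4}  => 3  0->3 ok
  [2] z  {1,2}  => 2  3->2 ok
  [3] x  {0,5}  => 0  2->0 ok
  [4] z  {1,2}  => 2  0->2 ok
  [5] x  {0,5}  => 0  2->0 ok
  [6] y  {3,4}  => 3  0->3 ok
  [7] z  {1,2}  => 1  3->1 ok
  [8] y  {3,4}  => 4  1->4 ok
  [9] y  {3,4}  => 3  4->3 ok
  [10] z  {1,2}  => 1  3->1 ok
  [11] x  {0,5}  => 5  1->5 ok
  [12] y  {3,4}  => 3  5->3 ok
  [13] z  {1,2}  => 2  3->2 ok
  [14] y  {3,4}  => 4  2->4 ok
  [15] x  {0,5}  => 5  4->5 ok
  [16] x  {0,5}  => 5  5->5 ok
  [17] y  {3,4}  => 3  5->3 ok
  [18] z  {1,2}  => 2  3->2 ok
  [19] x  {0,5}  => 0  2->0 ok

0,3,2,0,2,0,3,1,4,3,1,5,3,2,4,5,5,3,2,0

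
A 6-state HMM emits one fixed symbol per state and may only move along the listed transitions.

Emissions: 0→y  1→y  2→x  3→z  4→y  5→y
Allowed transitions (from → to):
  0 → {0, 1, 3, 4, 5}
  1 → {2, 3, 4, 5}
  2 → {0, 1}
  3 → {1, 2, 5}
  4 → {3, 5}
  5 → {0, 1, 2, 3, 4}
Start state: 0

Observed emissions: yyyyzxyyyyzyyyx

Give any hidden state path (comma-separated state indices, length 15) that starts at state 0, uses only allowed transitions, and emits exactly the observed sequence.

  t0 'y' -> {0,1,4,5}, take 0 (start)
  t1 'y' -> {0,1,4,5}, take 5 (0->5 ok)
  t2 'y' -> {0,1,4,5}, take 4 (5->4 ok)
  t3 'y' -> {0,1,4,5}, take 5 (4->5 ok)
  t4 'z' -> {3}, take 3 (5->3 ok)
  t5 'x' -> {2}, take 2 (3->2 ok)
  t6 'y' -> {0,1,4,5}, take 0 (2->0 ok)
  t7 'y' -> {0,1,4,5}, take 1 (0->1 ok)
  t8 'y' -> {0,1,4,5}, take 4 (1->4 ok)
  t9 'y' -> {0,1,4,5}, take 5 (4->5 ok)
  t10 'z' -> {3}, take 3 (5->3 ok)
  t11 'y' -> {0,1,4,5}, take 5 (3->5 ok)
  t12 'y' -> {0,1,4,5}, take 0 (5->0 ok)
  t13 'y' -> {0,1,4,5}, take 1 (0->1 ok)
  t14 'x' -> {2}, take 2 (1->2 ok)

0,5,4,5,3,2,0,1,4,5,3,5,0,1,2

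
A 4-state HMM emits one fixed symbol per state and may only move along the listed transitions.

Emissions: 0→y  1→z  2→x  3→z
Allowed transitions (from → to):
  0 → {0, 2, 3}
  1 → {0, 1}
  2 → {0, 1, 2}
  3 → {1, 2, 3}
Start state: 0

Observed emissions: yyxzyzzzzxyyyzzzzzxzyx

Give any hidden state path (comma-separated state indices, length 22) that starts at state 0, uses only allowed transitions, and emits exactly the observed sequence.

0,0,2,1,0,3,3,3,3,2,0,0,0,3,3,3,3,3,2,1,0,2

  pos 0: y in {0}, choose 0; start
  pos 1: y in {0}, choose 0; 0->0 ok
  pos 2: x in {2}, choose 2; 0->2 ok
  pos 3: z in {1,3}, choose 1; 2->1 ok
  pos 4: y in {0}, choose 0; 1->0 ok
  pos 5: z in {1,3}, choose 3; 0->3 ok
  pos 6: z in {1,3}, choose 3; 3->3 ok
  pos 7: z in {1,3}, choose 3; 3->3 ok
  pos 8: z in {1,3}, choose 3; 3->3 ok
  pos 9: x in {2}, choose 2; 3->2 ok
  pos 10: y in {0}, choose 0; 2->0 ok
  pos 11: y in {0}, choose 0; 0->0 ok
  pos 12: y in {0}, choose 0; 0->0 ok
  pos 13: z in {1,3}, choose 3; 0->3 ok
  pos 14: z in {1,3}, choose 3; 3->3 ok
  pos 15: z in {1,3}, choose 3; 3->3 ok
  pos 16: z in {1,3}, choose 3; 3->3 ok
  pos 17: z in {1,3}, choose 3; 3->3 ok
  pos 18: x in {2}, choose 2; 3->2 ok
  pos 19: z in {1,3}, choose 1; 2->1 ok
  pos 20: y in {0}, choose 0; 1->0 ok
  pos 21: x in {2}, choose 2; 0->2 ok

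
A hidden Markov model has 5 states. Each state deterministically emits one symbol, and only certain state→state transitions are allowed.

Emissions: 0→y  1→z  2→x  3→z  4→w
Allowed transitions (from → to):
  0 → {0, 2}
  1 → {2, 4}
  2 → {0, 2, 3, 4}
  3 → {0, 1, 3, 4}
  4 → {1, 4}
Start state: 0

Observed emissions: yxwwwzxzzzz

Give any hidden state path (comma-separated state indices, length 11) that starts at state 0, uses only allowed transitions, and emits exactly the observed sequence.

  0: obs=y cand={0} pick 0 [start]
  1: obs=x cand={2} pick 2 [0->2 ok]
  2: obs=w cand={4} pick 4 [2->4 ok]
  3: obs=w cand={4} pick 4 [4->4 ok]
  4: obs=w cand={4} pick 4 [4->4 ok]
  5: obs=z cand={1,3} pick 1 [4->1 ok]
  6: obs=x cand={2} pick 2 [1->2 ok]
  7: obs=z cand={1,3} pick 3 [2->3 ok]
  8: obs=z cand={1,3} pick 3 [3->3 ok]
  9: obs=z cand={1,3} pick 3 [3->3 ok]
  10: obs=z cand={1,3} pick 3 [3->3 ok]

0,2,4,4,4,1,2,3,3,3,3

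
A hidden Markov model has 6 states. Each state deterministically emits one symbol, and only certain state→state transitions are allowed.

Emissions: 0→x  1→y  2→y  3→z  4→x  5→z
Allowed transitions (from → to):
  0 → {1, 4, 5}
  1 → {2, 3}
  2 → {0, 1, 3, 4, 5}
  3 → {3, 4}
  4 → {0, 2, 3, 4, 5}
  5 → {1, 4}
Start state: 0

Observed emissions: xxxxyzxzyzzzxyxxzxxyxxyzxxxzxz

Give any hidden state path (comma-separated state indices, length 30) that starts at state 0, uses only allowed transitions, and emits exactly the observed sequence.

0,4,4,4,2,5,4,5,1,3,3,3,4,2,4,0,5,4,4,2,0,4,2,3,4,4,4,5,4,3

  pos 0: x in {0,4}, choose 0; start
  pos 1: x in {0,4}, choose 4; 0->4 ok
  pos 2: x in {0,4}, choose 4; 4->4 ok
  pos 3: x in {0,4}, choose 4; 4->4 ok
  pos 4: y in {1,2}, choose 2; 4->2 ok
  pos 5: z in {3,5}, choose 5; 2->5 ok
  pos 6: x in {0,4}, choose 4; 5->4 ok
  pos 7: z in {3,5}, choose 5; 4->5 ok
  pos 8: y in {1,2}, choose 1; 5->1 ok
  pos 9: z in {3,5}, choose 3; 1->3 ok
  pos 10: z in {3,5}, choose 3; 3->3 ok
  pos 11: z in {3,5}, choose 3; 3->3 ok
  pos 12: x in {0,4}, choose 4; 3->4 ok
  pos 13: y in {1,2}, choose 2; 4->2 ok
  pos 14: x in {0,4}, choose 4; 2->4 ok
  pos 15: x in {0,4}, choose 0; 4->0 ok
  pos 16: z in {3,5}, choose 5; 0->5 ok
  pos 17: x in {0,4}, choose 4; 5->4 ok
  pos 18: x in {0,4}, choose 4; 4->4 ok
  pos 19: y in {1,2}, choose 2; 4->2 ok
  pos 20: x in {0,4}, choose 0; 2->0 ok
  pos 21: x in {0,4}, choose 4; 0->4 ok
  pos 22: y in {1,2}, choose 2; 4->2 ok
  pos 23: z in {3,5}, choose 3; 2->3 ok
  pos 24: x in {0,4}, choose 4; 3->4 ok
  pos 25: x in {0,4}, choose 4; 4->4 ok
  pos 26: x in {0,4}, choose 4; 4->4 ok
  pos 27: z in {3,5}, choose 5; 4->5 ok
  pos 28: x in {0,4}, choose 4; 5->4 ok
  pos 29: z in {3,5}, choose 3; 4->3 ok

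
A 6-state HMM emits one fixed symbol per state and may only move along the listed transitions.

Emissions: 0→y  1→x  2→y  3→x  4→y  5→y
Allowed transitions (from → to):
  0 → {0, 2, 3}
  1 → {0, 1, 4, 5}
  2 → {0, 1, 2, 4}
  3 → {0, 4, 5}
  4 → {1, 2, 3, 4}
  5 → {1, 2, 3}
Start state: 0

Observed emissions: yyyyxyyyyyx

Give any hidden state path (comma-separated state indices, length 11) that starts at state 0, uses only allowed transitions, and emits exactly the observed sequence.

  pos 0: y in {0,2,4,5}, choose 0; start
  pos 1: y in {0,2,4,5}, choose 0; 0->0 ok
  pos 2: y in {0,2,4,5}, choose 2; 0->2 ok
  pos 3: y in {0,2,4,5}, choose 4; 2->4 ok
  pos 4: x in {1,3}, choose 1; 4->1 ok
  pos 5: y in {0,2,4,5}, choose 5; 1->5 ok
  pos 6: y in {0,2,4,5}, choose 2; 5->2 ok
  pos 7: y in {0,2,4,5}, choose 0; 2->0 ok
  pos 8: y in {0,2,4,5}, choose 0; 0->0 ok
  pos 9: y in {0,2,4,5}, choose 2; 0->2 ok
  pos 10: x in {1,3}, choose 1; 2->1 ok

0,0,2,4,1,5,2,0,0,2,1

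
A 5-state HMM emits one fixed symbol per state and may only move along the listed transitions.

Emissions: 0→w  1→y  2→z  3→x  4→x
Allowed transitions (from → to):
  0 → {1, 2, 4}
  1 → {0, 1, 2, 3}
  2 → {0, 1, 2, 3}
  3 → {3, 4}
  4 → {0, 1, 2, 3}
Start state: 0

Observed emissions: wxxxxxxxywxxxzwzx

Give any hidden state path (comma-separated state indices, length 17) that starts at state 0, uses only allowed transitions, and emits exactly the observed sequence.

  0: obs=w cand={0} pick 0 [start]
  1: obs=x cand={3,4} pick 4 [0->4 ok]
  2: obs=x cand={3,4} pick 3 [4->3 ok]
  3: obs=x cand={3,4} pick 3 [3->3 ok]
  4: obs=x cand={3,4} pick 3 [3->3 ok]
  5: obs=x cand={3,4} pick 3 [3->3 ok]
  6: obs=x cand={3,4} pick 3 [3->3 ok]
  7: obs=x cand={3,4} pick 4 [3->4 ok]
  8: obs=y cand={1} pick 1 [4->1 ok]
  9: obs=w cand={0} pick 0 [1->0 ok]
  10: obs=x cand={3,4} pick 4 [0->4 ok]
  11: obs=x cand={3,4} pick 3 [4->3 ok]
  12: obs=x cand={3,4} pick 4 [3->4 ok]
  13: obs=z cand={2} pick 2 [4->2 ok]
  14: obs=w cand={0} pick 0 [2->0 ok]
  15: obs=z cand={2} pick 2 [0->2 ok]
  16: obs=x cand={3,4} pick 3 [2->3 ok]

0,4,3,3,3,3,3,4,1,0,4,3,4,2,0,2,3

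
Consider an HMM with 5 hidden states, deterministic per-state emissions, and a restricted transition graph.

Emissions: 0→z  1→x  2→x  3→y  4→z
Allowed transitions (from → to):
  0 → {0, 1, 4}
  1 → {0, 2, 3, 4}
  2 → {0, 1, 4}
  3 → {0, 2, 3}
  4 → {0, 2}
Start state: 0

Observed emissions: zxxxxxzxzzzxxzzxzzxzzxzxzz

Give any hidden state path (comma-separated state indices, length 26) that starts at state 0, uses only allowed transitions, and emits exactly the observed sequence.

0,1,2,1,2,1,4,2,4,0,4,2,1,0,4,2,0,4,2,0,4,2,4,2,0,4

  pos 0: z in {0,4}, choose 0; start
  pos 1: x in {1,2}, choose 1; 0->1 ok
  pos 2: x in {1,2}, choose 2; 1->2 ok
  pos 3: x in {1,2}, choose 1; 2->1 ok
  pos 4: x in {1,2}, choose 2; 1->2 ok
  pos 5: x in {1,2}, choose 1; 2->1 ok
  pos 6: z in {0,4}, choose 4; 1->4 ok
  pos 7: x in {1,2}, choose 2; 4->2 ok
  pos 8: z in {0,4}, choose 4; 2->4 ok
  pos 9: z in {0,4}, choose 0; 4->0 ok
  pos 10: z in {0,4}, choose 4; 0->4 ok
  pos 11: x in {1,2}, choose 2; 4->2 ok
  pos 12: x in {1,2}, choose 1; 2->1 ok
  pos 13: z in {0,4}, choose 0; 1->0 ok
  pos 14: z in {0,4}, choose 4; 0->4 ok
  pos 15: x in {1,2}, choose 2; 4->2 ok
  pos 16: z in {0,4}, choose 0; 2->0 ok
  pos 17: z in {0,4}, choose 4; 0->4 ok
  pos 18: x in {1,2}, choose 2; 4->2 ok
  pos 19: z in {0,4}, choose 0; 2->0 ok
  pos 20: z in {0,4}, choose 4; 0->4 ok
  pos 21: x in {1,2}, choose 2; 4->2 ok
  pos 22: z in {0,4}, choose 4; 2->4 ok
  pos 23: x in {1,2}, choose 2; 4->2 ok
  pos 24: z in {0,4}, choose 0; 2->0 ok
  pos 25: z in {0,4}, choose 4; 0->4 ok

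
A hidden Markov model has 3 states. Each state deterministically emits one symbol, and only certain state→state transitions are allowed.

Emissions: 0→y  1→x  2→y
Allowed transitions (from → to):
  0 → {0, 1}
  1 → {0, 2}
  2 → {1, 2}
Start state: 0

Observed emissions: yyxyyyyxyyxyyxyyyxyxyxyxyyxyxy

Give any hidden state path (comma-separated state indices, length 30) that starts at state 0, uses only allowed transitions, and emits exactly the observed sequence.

0,0,1,2,2,2,2,1,2,2,1,0,0,1,0,0,0,1,0,1,0,1,0,1,0,0,1,2,1,2

  [0] y  {0,2}  => 0  start
  [1] y  {0,2}  => 0  0->0 ok
  [2] x  {1}  => 1  0->1 ok
  [3] y  {0,2}  => 2  1->2 ok
  [4] y  {0,2}  => 2  2->2 ok
  [5] y  {0,2}  => 2  2->2 ok
  [6] y  {0,2}  => 2  2->2 ok
  [7] x  {1}  => 1  2->1 ok
  [8] y  {0,2}  => 2  1->2 ok
  [9] y  {0,2}  => 2  2->2 ok
  [10] x  {1}  => 1  2->1 ok
  [11] y  {0,2}  => 0  1->0 ok
  [12] y  {0,2}  => 0  0->0 ok
  [13] x  {1}  => 1  0->1 ok
  [14] y  {0,2}  => 0  1->0 ok
  [15] y  {0,2}  => 0  0->0 ok
  [16] y  {0,2}  => 0  0->0 ok
  [17] x  {1}  => 1  0->1 ok
  [18] y  {0,2}  => 0  1->0 ok
  [19] x  {1}  => 1  0->1 ok
  [20] y  {0,2}  => 0  1->0 ok
  [21] x  {1}  => 1  0->1 ok
  [22] y  {0,2}  => 0  1->0 ok
  [23] x  {1}  => 1  0->1 ok
  [24] y  {0,2}  => 0  1->0 ok
  [25] y  {0,2}  => 0  0->0 ok
  [26] x  {1}  => 1  0->1 ok
  [27] y  {0,2}  => 2  1->2 ok
  [28] x  {1}  => 1  2->1 ok
  [29] y  {0,2}  => 2  1->2 ok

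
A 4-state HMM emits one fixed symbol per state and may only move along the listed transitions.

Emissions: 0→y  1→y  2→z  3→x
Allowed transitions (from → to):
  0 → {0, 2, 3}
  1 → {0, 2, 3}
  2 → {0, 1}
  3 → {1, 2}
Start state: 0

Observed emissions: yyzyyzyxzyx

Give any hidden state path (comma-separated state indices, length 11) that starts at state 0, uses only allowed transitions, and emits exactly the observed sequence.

0,0,2,1,0,2,1,3,2,0,3

  pos 0: y in {0,1}, choose 0; start
  pos 1: y in {0,1}, choose 0; 0->0 ok
  pos 2: z in {2}, choose 2; 0->2 ok
  pos 3: y in {0,1}, choose 1; 2->1 ok
  pos 4: y in {0,1}, choose 0; 1->0 ok
  pos 5: z in {2}, choose 2; 0->2 ok
  pos 6: y in {0,1}, choose 1; 2->1 ok
  pos 7: x in {3}, choose 3; 1->3 ok
  pos 8: z in {2}, choose 2; 3->2 ok
  pos 9: y in {0,1}, choose 0; 2->0 ok
  pos 10: x in {3}, choose 3; 0->3 ok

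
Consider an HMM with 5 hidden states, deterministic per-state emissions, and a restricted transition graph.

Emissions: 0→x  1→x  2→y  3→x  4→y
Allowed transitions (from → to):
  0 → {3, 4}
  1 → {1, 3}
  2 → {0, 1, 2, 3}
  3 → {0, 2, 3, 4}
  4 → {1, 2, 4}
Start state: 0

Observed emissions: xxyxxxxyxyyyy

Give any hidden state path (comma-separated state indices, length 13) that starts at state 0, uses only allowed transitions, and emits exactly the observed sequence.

0,3,4,1,1,1,3,2,3,4,2,2,2

  pos 0: x in {0,1,3}, choose 0; start
  pos 1: x in {0,1,3}, choose 3; 0->3 ok
  pos 2: y in {2,4}, choose 4; 3->4 ok
  pos 3: x in {0,1,3}, choose 1; 4->1 ok
  pos 4: x in {0,1,3}, choose 1; 1->1 ok
  pos 5: x in {0,1,3}, choose 1; 1->1 ok
  pos 6: x in {0,1,3}, choose 3; 1->3 ok
  pos 7: y in {2,4}, choose 2; 3->2 ok
  pos 8: x in {0,1,3}, choose 3; 2->3 ok
  pos 9: y in {2,4}, choose 4; 3->4 ok
  pos 10: y in {2,4}, choose 2; 4->2 ok
  pos 11: y in {2,4}, choose 2; 2->2 ok
  pos 12: y in {2,4}, choose 2; 2->2 ok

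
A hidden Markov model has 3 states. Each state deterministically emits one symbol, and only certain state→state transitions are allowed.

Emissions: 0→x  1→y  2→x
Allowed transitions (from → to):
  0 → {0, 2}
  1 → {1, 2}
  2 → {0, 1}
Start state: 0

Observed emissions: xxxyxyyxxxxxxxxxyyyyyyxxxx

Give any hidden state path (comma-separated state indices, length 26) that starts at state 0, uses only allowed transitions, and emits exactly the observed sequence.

  t0 'x' -> {0,2}, take 0 (start)
  t1 'x' -> {0,2}, take 0 (0->0 ok)
  t2 'x' -> {0,2}, take 2 (0->2 ok)
  t3 'y' -> {1}, take 1 (2->1 ok)
  t4 'x' -> {0,2}, take 2 (1->2 ok)
  t5 'y' -> {1}, take 1 (2->1 ok)
  t6 'y' -> {1}, take 1 (1->1 ok)
  t7 'x' -> {0,2}, take 2 (1->2 ok)
  t8 'x' -> {0,2}, take 0 (2->0 ok)
  t9 'x' -> {0,2}, take 0 (0->0 ok)
  t10 'x' -> {0,2}, take 2 (0->2 ok)
  t11 'x' -> {0,2}, take 0 (2->0 ok)
  t12 'x' -> {0,2}, take 0 (0->0 ok)
  t13 'x' -> {0,2}, take 0 (0->0 ok)
  t14 'x' -> {0,2}, take 0 (0->0 ok)
  t15 'x' -> {0,2}, take 2 (0->2 ok)
  t16 'y' -> {1}, take 1 (2->1 ok)
  t17 'y' -> {1}, take 1 (1->1 ok)
  t18 'y' -> {1}, take 1 (1->1 ok)
  t19 'y' -> {1}, take 1 (1->1 ok)
  t20 'y' -> {1}, take 1 (1->1 ok)
  t21 'y' -> {1}, take 1 (1->1 ok)
  t22 'x' -> {0,2}, take 2 (1->2 ok)
  t23 'x' -> {0,2}, take 0 (2->0 ok)
  t24 'x' -> {0,2}, take 0 (0->0 ok)
  t25 'x' -> {0,2}, take 2 (0->2 ok)

0,0,2,1,2,1,1,2,0,0,2,0,0,0,0,2,1,1,1,1,1,1,2,0,0,2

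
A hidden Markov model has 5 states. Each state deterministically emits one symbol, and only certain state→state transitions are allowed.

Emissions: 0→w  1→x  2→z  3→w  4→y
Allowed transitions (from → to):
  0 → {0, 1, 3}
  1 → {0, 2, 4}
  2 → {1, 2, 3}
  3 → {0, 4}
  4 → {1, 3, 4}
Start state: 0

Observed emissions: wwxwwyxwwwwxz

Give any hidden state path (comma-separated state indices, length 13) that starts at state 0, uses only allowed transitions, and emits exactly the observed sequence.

0,0,1,0,3,4,1,0,3,0,0,1,2

  0: obs=w cand={0,3} pick 0 [start]
  1: obs=w cand={0,3} pick 0 [0->0 ok]
  2: obs=x cand={1} pick 1 [0->1 ok]
  3: obs=w cand={0,3} pick 0 [1->0 ok]
  4: obs=w cand={0,3} pick 3 [0->3 ok]
  5: obs=y cand={4} pick 4 [3->4 ok]
  6: obs=x cand={1} pick 1 [4->1 ok]
  7: obs=w cand={0,3} pick 0 [1->0 ok]
  8: obs=w cand={0,3} pick 3 [0->3 ok]
  9: obs=w cand={0,3} pick 0 [3->0 ok]
  10: obs=w cand={0,3} pick 0 [0->0 ok]
  11: obs=x cand={1} pick 1 [0->1 ok]
  12: obs=z cand={2} pick 2 [1->2 ok]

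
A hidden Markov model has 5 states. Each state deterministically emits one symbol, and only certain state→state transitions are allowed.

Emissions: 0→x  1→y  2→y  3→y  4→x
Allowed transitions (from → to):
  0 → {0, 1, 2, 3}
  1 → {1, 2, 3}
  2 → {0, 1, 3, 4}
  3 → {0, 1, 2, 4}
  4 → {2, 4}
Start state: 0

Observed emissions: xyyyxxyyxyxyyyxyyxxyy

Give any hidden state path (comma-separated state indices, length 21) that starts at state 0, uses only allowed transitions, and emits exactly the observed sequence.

0,2,3,2,0,0,1,2,4,2,4,2,1,2,0,2,3,0,0,2,1

  pos 0: x in {0,4}, choose 0; start
  pos 1: y in {1,2,3}, choose 2; 0->2 ok
  pos 2: y in {1,2,3}, choose 3; 2->3 ok
  pos 3: y in {1,2,3}, choose 2; 3->2 ok
  pos 4: x in {0,4}, choose 0; 2->0 ok
  pos 5: x in {0,4}, choose 0; 0->0 ok
  pos 6: y in {1,2,3}, choose 1; 0->1 ok
  pos 7: y in {1,2,3}, choose 2; 1->2 ok
  pos 8: x in {0,4}, choose 4; 2->4 ok
  pos 9: y in {1,2,3}, choose 2; 4->2 ok
  pos 10: x in {0,4}, choose 4; 2->4 ok
  pos 11: y in {1,2,3}, choose 2; 4->2 ok
  pos 12: y in {1,2,3}, choose 1; 2->1 ok
  pos 13: y in {1,2,3}, choose 2; 1->2 ok
  pos 14: x in {0,4}, choose 0; 2->0 ok
  pos 15: y in {1,2,3}, choose 2; 0->2 ok
  pos 16: y in {1,2,3}, choose 3; 2->3 ok
  pos 17: x in {0,4}, choose 0; 3->0 ok
  pos 18: x in {0,4}, choose 0; 0->0 ok
  pos 19: y in {1,2,3}, choose 2; 0->2 ok
  pos 20: y in {1,2,3}, choose 1; 2->1 ok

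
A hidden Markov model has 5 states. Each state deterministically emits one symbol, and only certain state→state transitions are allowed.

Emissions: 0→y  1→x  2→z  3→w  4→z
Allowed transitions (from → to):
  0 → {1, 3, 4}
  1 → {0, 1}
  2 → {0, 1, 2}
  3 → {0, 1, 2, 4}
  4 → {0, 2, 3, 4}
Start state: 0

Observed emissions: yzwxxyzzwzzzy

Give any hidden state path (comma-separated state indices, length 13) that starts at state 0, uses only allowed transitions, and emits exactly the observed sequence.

  [0] y  {0}  => 0  start
  [1] z  {2,4}  => 4  0->4 ok
  [2] w  {3}  => 3  4->3 ok
  [3] x  {1}  => 1  3->1 ok
  [4] x  {1}  => 1  1->1 ok
  [5] y  {0}  => 0  1->0 ok
  [6] z  {2,4}  => 4  0->4 ok
  [7] z  {2,4}  => 4  4->4 ok
  [8] w  {3}  => 3  4->3 ok
  [9] z  {2,4}  => 4  3->4 ok
  [10] z  {2,4}  => 4  4->4 ok
  [11] z  {2,4}  => 2  4->2 ok
  [12] y  {0}  => 0  2->0 ok

0,4,3,1,1,0,4,4,3,4,4,2,0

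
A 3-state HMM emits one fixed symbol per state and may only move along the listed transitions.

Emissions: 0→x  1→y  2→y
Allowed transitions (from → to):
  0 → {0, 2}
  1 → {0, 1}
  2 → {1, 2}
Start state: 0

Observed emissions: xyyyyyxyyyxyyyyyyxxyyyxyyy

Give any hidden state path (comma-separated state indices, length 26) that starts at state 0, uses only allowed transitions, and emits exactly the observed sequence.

0,2,2,2,1,1,0,2,1,1,0,2,2,2,2,1,1,0,0,2,1,1,0,2,2,2

  pos 0: x in {0}, choose 0; start
  pos 1: y in {1,2}, choose 2; 0->2 ok
  pos 2: y in {1,2}, choose 2; 2->2 ok
  pos 3: y in {1,2}, choose 2; 2->2 ok
  pos 4: y in {1,2}, choose 1; 2->1 ok
  pos 5: y in {1,2}, choose 1; 1->1 ok
  pos 6: x in {0}, choose 0; 1->0 ok
  pos 7: y in {1,2}, choose 2; 0->2 ok
  pos 8: y in {1,2}, choose 1; 2->1 ok
  pos 9: y in {1,2}, choose 1; 1->1 ok
  pos 10: x in {0}, choose 0; 1->0 ok
  pos 11: y in {1,2}, choose 2; 0->2 ok
  pos 12: y in {1,2}, choose 2; 2->2 ok
  pos 13: y in {1,2}, choose 2; 2->2 ok
  pos 14: y in {1,2}, choose 2; 2->2 ok
  pos 15: y in {1,2}, choose 1; 2->1 ok
  pos 16: y in {1,2}, choose 1; 1->1 ok
  pos 17: x in {0}, choose 0; 1->0 ok
  pos 18: x in {0}, choose 0; 0->0 ok
  pos 19: y in {1,2}, choose 2; 0->2 ok
  pos 20: y in {1,2}, choose 1; 2->1 ok
  pos 21: y in {1,2}, choose 1; 1->1 ok
  pos 22: x in {0}, choose 0; 1->0 ok
  pos 23: y in {1,2}, choose 2; 0->2 ok
  pos 24: y in {1,2}, choose 2; 2->2 ok
  pos 25: y in {1,2}, choose 2; 2->2 ok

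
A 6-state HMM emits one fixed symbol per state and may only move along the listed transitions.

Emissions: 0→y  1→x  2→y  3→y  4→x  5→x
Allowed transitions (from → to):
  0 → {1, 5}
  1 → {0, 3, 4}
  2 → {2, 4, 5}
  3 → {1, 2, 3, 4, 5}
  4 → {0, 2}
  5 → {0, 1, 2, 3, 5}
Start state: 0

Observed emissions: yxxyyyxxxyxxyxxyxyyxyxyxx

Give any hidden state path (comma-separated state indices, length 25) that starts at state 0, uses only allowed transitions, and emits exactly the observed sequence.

  pos 0: y in {0,2,3}, choose 0; start
  pos 1: x in {1,4,5}, choose 1; 0->1 ok
  pos 2: x in {1,4,5}, choose 4; 1->4 ok
  pos 3: y in {0,2,3}, choose 2; 4->2 ok
  pos 4: y in {0,2,3}, choose 2; 2->2 ok
  pos 5: y in {0,2,3}, choose 2; 2->2 ok
  pos 6: x in {1,4,5}, choose 5; 2->5 ok
  pos 7: x in {1,4,5}, choose 1; 5->1 ok
  pos 8: x in {1,4,5}, choose 4; 1->4 ok
  pos 9: y in {0,2,3}, choose 0; 4->0 ok
  pos 10: x in {1,4,5}, choose 1; 0->1 ok
  pos 11: x in {1,4,5}, choose 4; 1->4 ok
  pos 12: y in {0,2,3}, choose 0; 4->0 ok
  pos 13: x in {1,4,5}, choose 5; 0->5 ok
  pos 14: x in {1,4,5}, choose 1; 5->1 ok
  pos 15: y in {0,2,3}, choose 3; 1->3 ok
  pos 16: x in {1,4,5}, choose 4; 3->4 ok
  pos 17: y in {0,2,3}, choose 2; 4->2 ok
  pos 18: y in {0,2,3}, choose 2; 2->2 ok
  pos 19: x in {1,4,5}, choose 5; 2->5 ok
  pos 20: y in {0,2,3}, choose 0; 5->0 ok
  pos 21: x in {1,4,5}, choose 5; 0->5 ok
  pos 22: y in {0,2,3}, choose 3; 5->3 ok
  pos 23: x in {1,4,5}, choose 1; 3->1 ok
  pos 24: x in {1,4,5}, choose 4; 1->4 ok

0,1,4,2,2,2,5,1,4,0,1,4,0,5,1,3,4,2,2,5,0,5,3,1,4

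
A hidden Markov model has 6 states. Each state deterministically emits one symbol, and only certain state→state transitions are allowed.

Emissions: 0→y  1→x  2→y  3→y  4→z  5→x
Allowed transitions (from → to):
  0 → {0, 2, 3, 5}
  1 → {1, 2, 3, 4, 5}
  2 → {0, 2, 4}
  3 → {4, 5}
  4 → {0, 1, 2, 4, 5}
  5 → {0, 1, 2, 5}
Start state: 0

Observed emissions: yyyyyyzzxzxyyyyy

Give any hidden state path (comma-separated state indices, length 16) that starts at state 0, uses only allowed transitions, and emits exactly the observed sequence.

  [0] y  {0,2,3}  => 0  start
  [1] y  {0,2,3}  => 2  0->2 ok
  [2] y  {0,2,3}  => 2  2->2 ok
  [3] y  {0,2,3}  => 2  2->2 ok
  [4] y  {0,2,3}  => 0  2->0 ok
  [5] y  {0,2,3}  => 2  0->2 ok
  [6] z  {4}  => 4  2->4 ok
  [7] z  {4}  => 4  4->4 ok
  [8] x  {1,5}  => 1  4->1 ok
  [9] z  {4}  => 4  1->4 ok
  [10] x  {1,5}  => 5  4->5 ok
  [11] y  {0,2,3}  => 0  5->0 ok
  [12] y  {0,2,3}  => 2  0->2 ok
  [13] y  {0,2,3}  => 2  2->2 ok
  [14] y  {0,2,3}  => 0  2->0 ok
  [15] y  {0,2,3}  => 3  0->3 ok

0,2,2,2,0,2,4,4,1,4,5,0,2,2,0,3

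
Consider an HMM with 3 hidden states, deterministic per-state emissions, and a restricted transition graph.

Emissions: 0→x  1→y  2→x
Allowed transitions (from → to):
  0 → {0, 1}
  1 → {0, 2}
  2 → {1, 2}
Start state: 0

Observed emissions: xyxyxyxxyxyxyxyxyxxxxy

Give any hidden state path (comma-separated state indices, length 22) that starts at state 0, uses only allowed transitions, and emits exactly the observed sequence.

  0: obs=x cand={0,2} pick 0 [start]
  1: obs=y cand={1} pick 1 [0->1 ok]
  2: obs=x cand={0,2} pick 2 [1->2 ok]
  3: obs=y cand={1} pick 1 [2->1 ok]
  4: obs=x cand={0,2} pick 0 [1->0 ok]
  5: obs=y cand={1} pick 1 [0->1 ok]
  6: obs=x cand={0,2} pick 2 [1->2 ok]
  7: obs=x cand={0,2} pick 2 [2->2 ok]
  8: obs=y cand={1} pick 1 [2->1 ok]
  9: obs=x cand={0,2} pick 0 [1->0 ok]
  10: obs=y cand={1} pick 1 [0->1 ok]
  11: obs=x cand={0,2} pick 0 [1->0 ok]
  12: obs=y cand={1} pick 1 [0->1 ok]
  13: obs=x cand={0,2} pick 2 [1->2 ok]
  14: obs=y cand={1} pick 1 [2->1 ok]
  15: obs=x cand={0,2} pick 0 [1->0 ok]
  16: obs=y cand={1} pick 1 [0->1 ok]
  17: obs=x cand={0,2} pick 0 [1->0 ok]
  18: obs=x cand={0,2} pick 0 [0->0 ok]
  19: obs=x cand={0,2} pick 0 [0->0 ok]
  20: obs=x cand={0,2} pick 0 [0->0 ok]
  21: obs=y cand={1} pick 1 [0->1 ok]

0,1,2,1,0,1,2,2,1,0,1,0,1,2,1,0,1,0,0,0,0,1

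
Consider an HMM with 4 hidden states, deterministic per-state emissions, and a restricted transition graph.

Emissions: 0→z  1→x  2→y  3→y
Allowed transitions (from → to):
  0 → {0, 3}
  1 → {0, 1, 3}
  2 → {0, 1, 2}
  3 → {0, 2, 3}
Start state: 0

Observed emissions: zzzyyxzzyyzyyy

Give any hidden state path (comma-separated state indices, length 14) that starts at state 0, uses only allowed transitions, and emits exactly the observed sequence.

  0: obs=z cand={0} pick 0 [start]
  1: obs=z cand={0} pick 0 [0->0 ok]
  2: obs=z cand={0} pick 0 [0->0 ok]
  3: obs=y cand={2,3} pick 3 [0->3 ok]
  4: obs=y cand={2,3} pick 2 [3->2 ok]
  5: obs=x cand={1} pick 1 [2->1 ok]
  6: obs=z cand={0} pick 0 [1->0 ok]
  7: obs=z cand={0} pick 0 [0->0 ok]
  8: obs=y cand={2,3} pick 3 [0->3 ok]
  9: obs=y cand={2,3} pick 3 [3->3 ok]
  10: obs=z cand={0} pick 0 [3->0 ok]
  11: obs=y cand={2,3} pick 3 [0->3 ok]
  12: obs=y cand={2,3} pick 3 [3->3 ok]
  13: obs=y cand={2,3} pick 2 [3->2 ok]

0,0,0,3,2,1,0,0,3,3,0,3,3,2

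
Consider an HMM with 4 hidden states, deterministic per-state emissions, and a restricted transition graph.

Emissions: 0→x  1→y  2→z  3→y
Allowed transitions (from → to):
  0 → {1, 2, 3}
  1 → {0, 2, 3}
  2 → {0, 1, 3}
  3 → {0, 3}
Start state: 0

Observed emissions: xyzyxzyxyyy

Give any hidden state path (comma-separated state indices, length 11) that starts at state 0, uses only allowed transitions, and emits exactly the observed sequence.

  pos 0: x in {0}, choose 0; start
  pos 1: y in {1,3}, choose 1; 0->1 ok
  pos 2: z in {2}, choose 2; 1->2 ok
  pos 3: y in {1,3}, choose 3; 2->3 ok
  pos 4: x in {0}, choose 0; 3->0 ok
  pos 5: z in {2}, choose 2; 0->2 ok
  pos 6: y in {1,3}, choose 3; 2->3 ok
  pos 7: x in {0}, choose 0; 3->0 ok
  pos 8: y in {1,3}, choose 1; 0->1 ok
  pos 9: y in {1,3}, choose 3; 1->3 ok
  pos 10: y in {1,3}, choose 3; 3->3 ok

0,1,2,3,0,2,3,0,1,3,3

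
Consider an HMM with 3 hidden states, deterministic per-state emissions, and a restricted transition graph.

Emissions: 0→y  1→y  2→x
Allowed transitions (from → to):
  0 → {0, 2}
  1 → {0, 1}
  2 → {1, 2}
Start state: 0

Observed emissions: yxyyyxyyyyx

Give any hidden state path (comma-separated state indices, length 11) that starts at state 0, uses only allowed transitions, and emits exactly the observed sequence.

  t0 'y' -> {0,1}, take 0 (start)
  t1 'x' -> {2}, take 2 (0->2 ok)
  t2 'y' -> {0,1}, take 1 (2->1 ok)
  t3 'y' -> {0,1}, take 1 (1->1 ok)
  t4 'y' -> {0,1}, take 0 (1->0 ok)
  t5 'x' -> {2}, take 2 (0->2 ok)
  t6 'y' -> {0,1}, take 1 (2->1 ok)
  t7 'y' -> {0,1}, take 1 (1->1 ok)
  t8 'y' -> {0,1}, take 1 (1->1 ok)
  t9 'y' -> {0,1}, take 0 (1->0 ok)
  t10 'x' -> {2}, take 2 (0->2 ok)

0,2,1,1,0,2,1,1,1,0,2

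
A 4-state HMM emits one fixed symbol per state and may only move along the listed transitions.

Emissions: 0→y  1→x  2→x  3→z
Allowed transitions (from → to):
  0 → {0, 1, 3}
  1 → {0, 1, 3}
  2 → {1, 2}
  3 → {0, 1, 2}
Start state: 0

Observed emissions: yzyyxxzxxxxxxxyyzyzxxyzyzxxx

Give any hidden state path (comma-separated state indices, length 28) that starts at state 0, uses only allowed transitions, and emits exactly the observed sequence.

0,3,0,0,1,1,3,2,2,2,2,2,2,1,0,0,3,0,3,1,1,0,3,0,3,2,2,2

  [0] y  {0}  => 0  start
  [1] z  {3}  => 3  0->3 ok
  [2] y  {0}  => 0  3->0 ok
  [3] y  {0}  => 0  0->0 ok
  [4] x  {1,2}  => 1  0->1 ok
  [5] x  {1,2}  => 1  1->1 ok
  [6] z  {3}  => 3  1->3 ok
  [7] x  {1,2}  => 2  3->2 ok
  [8] x  {1,2}  => 2  2->2 ok
  [9] x  {1,2}  => 2  2->2 ok
  [10] x  {1,2}  => 2  2->2 ok
  [11] x  {1,2}  => 2  2->2 ok
  [12] x  {1,2}  => 2  2->2 ok
  [13] x  {1,2}  => 1  2->1 ok
  [14] y  {0}  => 0  1->0 ok
  [15] y  {0}  => 0  0->0 ok
  [16] z  {3}  => 3  0->3 ok
  [17] y  {0}  => 0  3->0 ok
  [18] z  {3}  => 3  0->3 ok
  [19] x  {1,2}  => 1  3->1 ok
  [20] x  {1,2}  => 1  1->1 ok
  [21] y  {0}  => 0  1->0 ok
  [22] z  {3}  => 3  0->3 ok
  [23] y  {0}  => 0  3->0 ok
  [24] z  {3}  => 3  0->3 ok
  [25] x  {1,2}  => 2  3->2 ok
  [26] x  {1,2}  => 2  2->2 ok
  [27] x  {1,2}  => 2  2->2 ok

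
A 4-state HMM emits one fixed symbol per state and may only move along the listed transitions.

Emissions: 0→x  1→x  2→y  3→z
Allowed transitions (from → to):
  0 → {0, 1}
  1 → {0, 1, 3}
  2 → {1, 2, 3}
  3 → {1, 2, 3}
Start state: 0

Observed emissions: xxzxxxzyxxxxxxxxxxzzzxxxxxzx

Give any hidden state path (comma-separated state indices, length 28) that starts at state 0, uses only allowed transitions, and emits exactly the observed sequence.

  [0] x  {0,1}  => 0  start
  [1] x  {0,1}  => 1  0->1 ok
  [2] z  {3}  => 3  1->3 ok
  [3] x  {0,1}  => 1  3->1 ok
  [4] x  {0,1}  => 1  1->1 ok
  [5] x  {0,1}  => 1  1->1 ok
  [6] z  {3}  => 3  1->3 ok
  [7] y  {2}  => 2  3->2 ok
  [8] x  {0,1}  => 1  2->1 ok
  [9] x  {0,1}  => 1  1->1 ok
  [10] x  {0,1}  => 0  1->0 ok
  [11] x  {0,1}  => 0  0->0 ok
  [12] x  {0,1}  => 0  0->0 ok
  [13] x  {0,1}  => 0  0->0 ok
  [14] x  {0,1}  => 0  0->0 ok
  [15] x  {0,1}  => 0  0->0 ok
  [16] x  {0,1}  => 0  0->0 ok
  [17] x  {0,1}  => 1  0->1 ok
  [18] z  {3}  => 3  1->3 ok
  [19] z  {3}  => 3  3->3 ok
  [20] z  {3}  => 3  3->3 ok
  [21] x  {0,1}  => 1  3->1 ok
  [22] x  {0,1}  => 0  1->0 ok
  [23] x  {0,1}  => 1  0->1 ok
  [24] x  {0,1}  => 1  1->1 ok
  [25] x  {0,1}  => 1  1->1 ok
  [26] z  {3}  => 3  1->3 ok
  [27] x  {0,1}  => 1  3->1 ok

0,1,3,1,1,1,3,2,1,1,0,0,0,0,0,0,0,1,3,3,3,1,0,1,1,1,3,1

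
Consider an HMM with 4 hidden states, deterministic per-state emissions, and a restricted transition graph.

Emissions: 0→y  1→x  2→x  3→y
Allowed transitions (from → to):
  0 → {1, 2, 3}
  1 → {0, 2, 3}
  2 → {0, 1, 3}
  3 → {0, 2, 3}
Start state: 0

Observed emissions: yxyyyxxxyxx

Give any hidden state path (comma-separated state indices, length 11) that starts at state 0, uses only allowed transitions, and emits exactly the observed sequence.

0,2,0,3,0,1,2,1,0,1,2

  t0 'y' -> {0,3}, take 0 (start)
  t1 'x' -> {1,2}, take 2 (0->2 ok)
  t2 'y' -> {0,3}, take 0 (2->0 ok)
  t3 'y' -> {0,3}, take 3 (0->3 ok)
  t4 'y' -> {0,3}, take 0 (3->0 ok)
  t5 'x' -> {1,2}, take 1 (0->1 ok)
  t6 'x' -> {1,2}, take 2 (1->2 ok)
  t7 'x' -> {1,2}, take 1 (2->1 ok)
  t8 'y' -> {0,3}, take 0 (1->0 ok)
  t9 'x' -> {1,2}, take 1 (0->1 ok)
  t10 'x' -> {1,2}, take 2 (1->2 ok)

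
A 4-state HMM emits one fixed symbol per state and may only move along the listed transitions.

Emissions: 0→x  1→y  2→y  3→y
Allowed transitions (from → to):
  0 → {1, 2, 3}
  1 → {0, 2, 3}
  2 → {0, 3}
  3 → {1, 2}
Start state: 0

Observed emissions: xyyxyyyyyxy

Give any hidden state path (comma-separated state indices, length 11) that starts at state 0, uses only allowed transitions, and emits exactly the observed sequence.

  0: obs=x cand={0} pick 0 [start]
  1: obs=y cand={1,2,3} pick 3 [0->3 ok]
  2: obs=y cand={1,2,3} pick 1 [3->1 ok]
  3: obs=x cand={0} pick 0 [1->0 ok]
  4: obs=y cand={1,2,3} pick 3 [0->3 ok]
  5: obs=y cand={1,2,3} pick 1 [3->1 ok]
  6: obs=y cand={1,2,3} pick 3 [1->3 ok]
  7: obs=y cand={1,2,3} pick 1 [3->1 ok]
  8: obs=y cand={1,2,3} pick 2 [1->2 ok]
  9: obs=x cand={0} pick 0 [2->0 ok]
  10: obs=y cand={1,2,3} pick 2 [0->2 ok]

0,3,1,0,3,1,3,1,2,0,2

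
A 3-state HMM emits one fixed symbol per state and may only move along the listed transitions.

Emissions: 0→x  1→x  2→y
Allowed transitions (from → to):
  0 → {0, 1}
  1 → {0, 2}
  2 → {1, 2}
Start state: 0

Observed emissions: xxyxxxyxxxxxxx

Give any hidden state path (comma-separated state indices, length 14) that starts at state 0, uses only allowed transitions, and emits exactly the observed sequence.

0,1,2,1,0,1,2,1,0,1,0,0,0,0

  0: obs=x cand={0,1} pick 0 [start]
  1: obs=x cand={0,1} pick 1 [0->1 ok]
  2: obs=y cand={2} pick 2 [1->2 ok]
  3: obs=x cand={0,1} pick 1 [2->1 ok]
  4: obs=x cand={0,1} pick 0 [1->0 ok]
  5: obs=x cand={0,1} pick 1 [0->1 ok]
  6: obs=y cand={2} pick 2 [1->2 ok]
  7: obs=x cand={0,1} pick 1 [2->1 ok]
  8: obs=x cand={0,1} pick 0 [1->0 ok]
  9: obs=x cand={0,1} pick 1 [0->1 ok]
  10: obs=x cand={0,1} pick 0 [1->0 ok]
  11: obs=x cand={0,1} pick 0 [0->0 ok]
  12: obs=x cand={0,1} pick 0 [0->0 ok]
  13: obs=x cand={0,1} pick 0 [0->0 ok]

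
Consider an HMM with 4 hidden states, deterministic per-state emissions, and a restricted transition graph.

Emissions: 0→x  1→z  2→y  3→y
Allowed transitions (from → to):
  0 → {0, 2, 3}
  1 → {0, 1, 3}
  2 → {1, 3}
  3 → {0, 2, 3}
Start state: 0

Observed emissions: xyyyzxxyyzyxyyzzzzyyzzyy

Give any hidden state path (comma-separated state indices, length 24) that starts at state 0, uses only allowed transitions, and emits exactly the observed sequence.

0,2,3,2,1,0,0,3,2,1,3,0,3,2,1,1,1,1,3,2,1,1,3,2

  pos 0: x in {0}, choose 0; start
  pos 1: y in {2,3}, choose 2; 0->2 ok
  pos 2: y in {2,3}, choose 3; 2->3 ok
  pos 3: y in {2,3}, choose 2; 3->2 ok
  pos 4: z in {1}, choose 1; 2->1 ok
  pos 5: x in {0}, choose 0; 1->0 ok
  pos 6: x in {0}, choose 0; 0->0 ok
  pos 7: y in {2,3}, choose 3; 0->3 ok
  pos 8: y in {2,3}, choose 2; 3->2 ok
  pos 9: z in {1}, choose 1; 2->1 ok
  pos 10: y in {2,3}, choose 3; 1->3 ok
  pos 11: x in {0}, choose 0; 3->0 ok
  pos 12: y in {2,3}, choose 3; 0->3 ok
  pos 13: y in {2,3}, choose 2; 3->2 ok
  pos 14: z in {1}, choose 1; 2->1 ok
  pos 15: z in {1}, choose 1; 1->1 ok
  pos 16: z in {1}, choose 1; 1->1 ok
  pos 17: z in {1}, choose 1; 1->1 ok
  pos 18: y in {2,3}, choose 3; 1->3 ok
  pos 19: y in {2,3}, choose 2; 3->2 ok
  pos 20: z in {1}, choose 1; 2->1 ok
  pos 21: z in {1}, choose 1; 1->1 ok
  pos 22: y in {2,3}, choose 3; 1->3 ok
  pos 23: y in {2,3}, choose 2; 3->2 ok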